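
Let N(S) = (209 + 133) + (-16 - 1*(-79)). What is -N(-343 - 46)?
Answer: -405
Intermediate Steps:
N(S) = 405 (N(S) = 342 + (-16 + 79) = 342 + 63 = 405)
-N(-343 - 46) = -1*405 = -405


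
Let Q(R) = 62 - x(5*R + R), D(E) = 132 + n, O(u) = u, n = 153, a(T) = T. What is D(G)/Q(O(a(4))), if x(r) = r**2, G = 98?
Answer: -285/514 ≈ -0.55447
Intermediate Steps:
D(E) = 285 (D(E) = 132 + 153 = 285)
Q(R) = 62 - 36*R**2 (Q(R) = 62 - (5*R + R)**2 = 62 - (6*R)**2 = 62 - 36*R**2)
D(G)/Q(O(a(4))) = 285/(62 - 36*4**2) = 285/(62 - 36*16) = 285/(62 - 576) = 285/(-514) = 285*(-1/514) = -285/514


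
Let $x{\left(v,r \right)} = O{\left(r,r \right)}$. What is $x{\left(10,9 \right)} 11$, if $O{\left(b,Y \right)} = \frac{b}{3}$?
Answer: $33$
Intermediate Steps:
$O{\left(b,Y \right)} = \frac{b}{3}$ ($O{\left(b,Y \right)} = b \frac{1}{3} = \frac{b}{3}$)
$x{\left(v,r \right)} = \frac{r}{3}$
$x{\left(10,9 \right)} 11 = \frac{1}{3} \cdot 9 \cdot 11 = 3 \cdot 11 = 33$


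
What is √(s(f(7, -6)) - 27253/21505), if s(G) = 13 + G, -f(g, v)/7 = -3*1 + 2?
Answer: √8663224735/21505 ≈ 4.3281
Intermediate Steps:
f(g, v) = 7 (f(g, v) = -7*(-3*1 + 2) = -7*(-3 + 2) = -7*(-1) = 7)
√(s(f(7, -6)) - 27253/21505) = √((13 + 7) - 27253/21505) = √(20 - 27253*1/21505) = √(20 - 27253/21505) = √(402847/21505) = √8663224735/21505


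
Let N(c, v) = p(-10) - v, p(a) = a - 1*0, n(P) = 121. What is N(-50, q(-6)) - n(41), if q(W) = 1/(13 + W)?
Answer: -918/7 ≈ -131.14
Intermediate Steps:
p(a) = a (p(a) = a + 0 = a)
N(c, v) = -10 - v
N(-50, q(-6)) - n(41) = (-10 - 1/(13 - 6)) - 1*121 = (-10 - 1/7) - 121 = (-10 - 1*⅐) - 121 = (-10 - ⅐) - 121 = -71/7 - 121 = -918/7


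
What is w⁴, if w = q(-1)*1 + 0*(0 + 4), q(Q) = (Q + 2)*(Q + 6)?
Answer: 625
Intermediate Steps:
q(Q) = (2 + Q)*(6 + Q)
w = 5 (w = (12 + (-1)² + 8*(-1))*1 + 0*(0 + 4) = (12 + 1 - 8)*1 + 0*4 = 5*1 + 0 = 5 + 0 = 5)
w⁴ = 5⁴ = 625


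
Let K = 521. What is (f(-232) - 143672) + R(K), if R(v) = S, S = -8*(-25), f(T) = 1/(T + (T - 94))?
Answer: -80057377/558 ≈ -1.4347e+5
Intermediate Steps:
f(T) = 1/(-94 + 2*T) (f(T) = 1/(T + (-94 + T)) = 1/(-94 + 2*T))
S = 200
R(v) = 200
(f(-232) - 143672) + R(K) = (1/(2*(-47 - 232)) - 143672) + 200 = ((½)/(-279) - 143672) + 200 = ((½)*(-1/279) - 143672) + 200 = (-1/558 - 143672) + 200 = -80168977/558 + 200 = -80057377/558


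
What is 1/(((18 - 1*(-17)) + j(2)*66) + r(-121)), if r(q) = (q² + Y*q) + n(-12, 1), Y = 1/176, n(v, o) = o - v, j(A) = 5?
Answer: 16/240293 ≈ 6.6585e-5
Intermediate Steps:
Y = 1/176 ≈ 0.0056818
r(q) = 13 + q² + q/176 (r(q) = (q² + q/176) + (1 - 1*(-12)) = (q² + q/176) + (1 + 12) = (q² + q/176) + 13 = 13 + q² + q/176)
1/(((18 - 1*(-17)) + j(2)*66) + r(-121)) = 1/(((18 - 1*(-17)) + 5*66) + (13 + (-121)² + (1/176)*(-121))) = 1/(((18 + 17) + 330) + (13 + 14641 - 11/16)) = 1/((35 + 330) + 234453/16) = 1/(365 + 234453/16) = 1/(240293/16) = 16/240293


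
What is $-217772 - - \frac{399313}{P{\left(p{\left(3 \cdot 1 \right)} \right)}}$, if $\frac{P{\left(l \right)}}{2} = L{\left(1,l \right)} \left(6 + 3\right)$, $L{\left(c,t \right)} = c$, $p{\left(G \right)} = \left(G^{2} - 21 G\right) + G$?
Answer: $- \frac{3520583}{18} \approx -1.9559 \cdot 10^{5}$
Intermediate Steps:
$p{\left(G \right)} = G^{2} - 20 G$
$P{\left(l \right)} = 18$ ($P{\left(l \right)} = 2 \cdot 1 \left(6 + 3\right) = 2 \cdot 1 \cdot 9 = 2 \cdot 9 = 18$)
$-217772 - - \frac{399313}{P{\left(p{\left(3 \cdot 1 \right)} \right)}} = -217772 - - \frac{399313}{18} = -217772 + \frac{399313}{18} = - \frac{3520583}{18}$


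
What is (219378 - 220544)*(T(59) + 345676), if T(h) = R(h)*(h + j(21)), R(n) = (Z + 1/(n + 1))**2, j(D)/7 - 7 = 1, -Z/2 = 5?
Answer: -149912120369/360 ≈ -4.1642e+8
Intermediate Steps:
Z = -10 (Z = -2*5 = -10)
j(D) = 56 (j(D) = 49 + 7*1 = 49 + 7 = 56)
R(n) = (-10 + 1/(1 + n))**2 (R(n) = (-10 + 1/(n + 1))**2 = (-10 + 1/(1 + n))**2)
T(h) = (9 + 10*h)**2*(56 + h)/(1 + h)**2 (T(h) = ((9 + 10*h)**2/(1 + h)**2)*(h + 56) = ((9 + 10*h)**2/(1 + h)**2)*(56 + h) = (9 + 10*h)**2*(56 + h)/(1 + h)**2)
(219378 - 220544)*(T(59) + 345676) = (219378 - 220544)*((9 + 10*59)**2*(56 + 59)/(1 + 59)**2 + 345676) = -1166*((9 + 590)**2*115/60**2 + 345676) = -1166*((1/3600)*599**2*115 + 345676) = -1166*((1/3600)*358801*115 + 345676) = -1166*(8252423/720 + 345676) = -1166*257139143/720 = -149912120369/360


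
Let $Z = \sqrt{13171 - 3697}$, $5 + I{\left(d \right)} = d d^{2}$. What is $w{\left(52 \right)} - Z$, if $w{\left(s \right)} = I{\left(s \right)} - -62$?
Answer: $140665 - \sqrt{9474} \approx 1.4057 \cdot 10^{5}$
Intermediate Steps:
$I{\left(d \right)} = -5 + d^{3}$ ($I{\left(d \right)} = -5 + d d^{2} = -5 + d^{3}$)
$w{\left(s \right)} = 57 + s^{3}$ ($w{\left(s \right)} = \left(-5 + s^{3}\right) - -62 = \left(-5 + s^{3}\right) + 62 = 57 + s^{3}$)
$Z = \sqrt{9474} \approx 97.334$
$w{\left(52 \right)} - Z = \left(57 + 52^{3}\right) - \sqrt{9474} = \left(57 + 140608\right) - \sqrt{9474} = 140665 - \sqrt{9474}$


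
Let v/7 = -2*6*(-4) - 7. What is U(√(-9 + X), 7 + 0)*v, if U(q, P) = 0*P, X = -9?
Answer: 0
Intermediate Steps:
U(q, P) = 0
v = 287 (v = 7*(-2*6*(-4) - 7) = 7*(-12*(-4) - 7) = 7*(48 - 7) = 7*41 = 287)
U(√(-9 + X), 7 + 0)*v = 0*287 = 0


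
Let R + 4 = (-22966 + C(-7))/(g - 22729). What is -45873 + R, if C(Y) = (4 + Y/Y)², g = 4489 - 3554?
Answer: -999820397/21794 ≈ -45876.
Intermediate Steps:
g = 935
C(Y) = 25 (C(Y) = (4 + 1)² = 5² = 25)
R = -64235/21794 (R = -4 + (-22966 + 25)/(935 - 22729) = -4 - 22941/(-21794) = -4 - 22941*(-1/21794) = -4 + 22941/21794 = -64235/21794 ≈ -2.9474)
-45873 + R = -45873 - 64235/21794 = -999820397/21794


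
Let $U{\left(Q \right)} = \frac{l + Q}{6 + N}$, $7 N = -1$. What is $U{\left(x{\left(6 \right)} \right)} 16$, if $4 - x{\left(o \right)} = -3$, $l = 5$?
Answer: $\frac{1344}{41} \approx 32.781$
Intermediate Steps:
$N = - \frac{1}{7}$ ($N = \frac{1}{7} \left(-1\right) = - \frac{1}{7} \approx -0.14286$)
$x{\left(o \right)} = 7$ ($x{\left(o \right)} = 4 - -3 = 4 + 3 = 7$)
$U{\left(Q \right)} = \frac{35}{41} + \frac{7 Q}{41}$ ($U{\left(Q \right)} = \frac{5 + Q}{6 - \frac{1}{7}} = \frac{5 + Q}{\frac{41}{7}} = \left(5 + Q\right) \frac{7}{41} = \frac{35}{41} + \frac{7 Q}{41}$)
$U{\left(x{\left(6 \right)} \right)} 16 = \left(\frac{35}{41} + \frac{7}{41} \cdot 7\right) 16 = \left(\frac{35}{41} + \frac{49}{41}\right) 16 = \frac{84}{41} \cdot 16 = \frac{1344}{41}$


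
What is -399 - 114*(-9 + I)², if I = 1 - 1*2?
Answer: -11799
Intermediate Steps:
I = -1 (I = 1 - 2 = -1)
-399 - 114*(-9 + I)² = -399 - 114*(-9 - 1)² = -399 - 114*(-10)² = -399 - 114*100 = -399 - 11400 = -11799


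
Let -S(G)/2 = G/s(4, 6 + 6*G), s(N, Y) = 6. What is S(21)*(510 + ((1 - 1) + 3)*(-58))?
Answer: -2352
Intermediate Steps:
S(G) = -G/3 (S(G) = -2*G/6 = -G/3)
S(21)*(510 + ((1 - 1) + 3)*(-58)) = (-⅓*21)*(510 + ((1 - 1) + 3)*(-58)) = -7*(510 + (0 + 3)*(-58)) = -7*(510 + 3*(-58)) = -7*(510 - 174) = -7*336 = -2352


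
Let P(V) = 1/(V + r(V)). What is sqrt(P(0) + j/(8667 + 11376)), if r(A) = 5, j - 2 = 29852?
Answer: sqrt(1885300255)/33405 ≈ 1.2998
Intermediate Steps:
j = 29854 (j = 2 + 29852 = 29854)
P(V) = 1/(5 + V) (P(V) = 1/(V + 5) = 1/(5 + V))
sqrt(P(0) + j/(8667 + 11376)) = sqrt(1/(5 + 0) + 29854/(8667 + 11376)) = sqrt(1/5 + 29854/20043) = sqrt(169313/100215) = sqrt(1885300255)/33405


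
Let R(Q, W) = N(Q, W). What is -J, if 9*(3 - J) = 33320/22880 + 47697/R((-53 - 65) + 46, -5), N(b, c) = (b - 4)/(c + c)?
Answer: 67929101/97812 ≈ 694.49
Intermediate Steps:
N(b, c) = (-4 + b)/(2*c) (N(b, c) = (-4 + b)/((2*c)) = (-4 + b)*(1/(2*c)) = (-4 + b)/(2*c))
R(Q, W) = (-4 + Q)/(2*W)
J = -67929101/97812 (J = 3 - (33320/22880 + 47697/(((½)*(-4 + ((-53 - 65) + 46))/(-5))))/9 = 3 - (33320*(1/22880) + 47697/(((½)*(-⅕)*(-4 + (-118 + 46)))))/9 = 3 - (833/572 + 47697/(((½)*(-⅕)*(-4 - 72))))/9 = 3 - (833/572 + 47697/(((½)*(-⅕)*(-76))))/9 = 3 - (833/572 + 47697/(38/5))/9 = 3 - (833/572 + 47697*(5/38))/9 = 3 - (833/572 + 238485/38)/9 = 3 - ⅑*68222537/10868 = 3 - 68222537/97812 = -67929101/97812 ≈ -694.49)
-J = -1*(-67929101/97812) = 67929101/97812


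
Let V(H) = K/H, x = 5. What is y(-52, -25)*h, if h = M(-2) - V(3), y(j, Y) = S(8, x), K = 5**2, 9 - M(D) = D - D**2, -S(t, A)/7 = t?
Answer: -1120/3 ≈ -373.33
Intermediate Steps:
S(t, A) = -7*t
M(D) = 9 + D**2 - D (M(D) = 9 - (D - D**2) = 9 + (D**2 - D) = 9 + D**2 - D)
K = 25
V(H) = 25/H
y(j, Y) = -56 (y(j, Y) = -7*8 = -56)
h = 20/3 (h = (9 + (-2)**2 - 1*(-2)) - 25/3 = (9 + 4 + 2) - 25/3 = 15 - 1*25/3 = 15 - 25/3 = 20/3 ≈ 6.6667)
y(-52, -25)*h = -56*20/3 = -1120/3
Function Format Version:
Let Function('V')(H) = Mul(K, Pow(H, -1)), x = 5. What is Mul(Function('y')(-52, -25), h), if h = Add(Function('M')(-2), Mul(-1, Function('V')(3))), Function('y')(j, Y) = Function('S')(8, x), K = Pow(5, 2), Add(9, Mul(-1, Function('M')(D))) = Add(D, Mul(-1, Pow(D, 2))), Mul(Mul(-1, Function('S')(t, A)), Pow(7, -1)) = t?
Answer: Rational(-1120, 3) ≈ -373.33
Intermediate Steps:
Function('S')(t, A) = Mul(-7, t)
Function('M')(D) = Add(9, Pow(D, 2), Mul(-1, D)) (Function('M')(D) = Add(9, Mul(-1, Add(D, Mul(-1, Pow(D, 2))))) = Add(9, Add(Pow(D, 2), Mul(-1, D))) = Add(9, Pow(D, 2), Mul(-1, D)))
K = 25
Function('V')(H) = Mul(25, Pow(H, -1))
Function('y')(j, Y) = -56 (Function('y')(j, Y) = Mul(-7, 8) = -56)
h = Rational(20, 3) (h = Add(Add(9, Pow(-2, 2), Mul(-1, -2)), Mul(-1, Mul(25, Pow(3, -1)))) = Add(Add(9, 4, 2), Mul(-1, Mul(25, Rational(1, 3)))) = Add(15, Mul(-1, Rational(25, 3))) = Add(15, Rational(-25, 3)) = Rational(20, 3) ≈ 6.6667)
Mul(Function('y')(-52, -25), h) = Mul(-56, Rational(20, 3)) = Rational(-1120, 3)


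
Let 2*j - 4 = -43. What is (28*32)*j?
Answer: -17472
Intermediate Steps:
j = -39/2 (j = 2 + (½)*(-43) = 2 - 43/2 = -39/2 ≈ -19.500)
(28*32)*j = (28*32)*(-39/2) = 896*(-39/2) = -17472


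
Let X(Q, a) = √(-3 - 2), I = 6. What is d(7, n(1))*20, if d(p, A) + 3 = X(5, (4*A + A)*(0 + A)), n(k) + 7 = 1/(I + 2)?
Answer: -60 + 20*I*√5 ≈ -60.0 + 44.721*I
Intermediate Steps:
X(Q, a) = I*√5 (X(Q, a) = √(-5) = I*√5)
n(k) = -55/8 (n(k) = -7 + 1/(6 + 2) = -7 + 1/8 = -7 + ⅛ = -55/8)
d(p, A) = -3 + I*√5
d(7, n(1))*20 = (-3 + I*√5)*20 = -60 + 20*I*√5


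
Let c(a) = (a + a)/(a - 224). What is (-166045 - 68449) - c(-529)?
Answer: -176575040/753 ≈ -2.3450e+5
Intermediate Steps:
c(a) = 2*a/(-224 + a) (c(a) = (2*a)/(-224 + a) = 2*a/(-224 + a))
(-166045 - 68449) - c(-529) = (-166045 - 68449) - 2*(-529)/(-224 - 529) = -234494 - 2*(-529)/(-753) = -234494 - 2*(-529)*(-1)/753 = -234494 - 1*1058/753 = -234494 - 1058/753 = -176575040/753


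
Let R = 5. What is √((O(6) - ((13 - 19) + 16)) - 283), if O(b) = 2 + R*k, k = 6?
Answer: 3*I*√29 ≈ 16.155*I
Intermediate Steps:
O(b) = 32 (O(b) = 2 + 5*6 = 2 + 30 = 32)
√((O(6) - ((13 - 19) + 16)) - 283) = √((32 - ((13 - 19) + 16)) - 283) = √((32 - (-6 + 16)) - 283) = √((32 - 1*10) - 283) = √((32 - 10) - 283) = √(22 - 283) = √(-261) = 3*I*√29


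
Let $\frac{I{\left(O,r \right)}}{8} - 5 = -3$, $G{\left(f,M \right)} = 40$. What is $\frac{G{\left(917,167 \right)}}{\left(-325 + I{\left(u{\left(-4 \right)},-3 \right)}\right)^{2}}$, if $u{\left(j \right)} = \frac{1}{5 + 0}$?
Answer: $\frac{40}{95481} \approx 0.00041893$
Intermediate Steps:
$u{\left(j \right)} = \frac{1}{5}$
$I{\left(O,r \right)} = 16$ ($I{\left(O,r \right)} = 40 + 8 \left(-3\right) = 40 - 24 = 16$)
$\frac{G{\left(917,167 \right)}}{\left(-325 + I{\left(u{\left(-4 \right)},-3 \right)}\right)^{2}} = \frac{40}{\left(-325 + 16\right)^{2}} = \frac{40}{\left(-309\right)^{2}} = \frac{40}{95481}$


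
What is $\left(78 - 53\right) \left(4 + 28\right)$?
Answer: $800$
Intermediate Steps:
$\left(78 - 53\right) \left(4 + 28\right) = 25 \cdot 32 = 800$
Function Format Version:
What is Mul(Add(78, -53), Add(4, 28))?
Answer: 800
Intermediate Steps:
Mul(Add(78, -53), Add(4, 28)) = Mul(25, 32) = 800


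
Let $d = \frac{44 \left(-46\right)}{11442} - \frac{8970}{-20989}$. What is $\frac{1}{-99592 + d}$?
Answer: $- \frac{120078069}{11958784971346} \approx -1.0041 \cdot 10^{-5}$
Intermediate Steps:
$d = \frac{30076502}{120078069}$ ($d = \left(-2024\right) \frac{1}{11442} - - \frac{8970}{20989} = - \frac{1012}{5721} + \frac{8970}{20989} = \frac{30076502}{120078069} \approx 0.25047$)
$\frac{1}{-99592 + d} = \frac{1}{-99592 + \frac{30076502}{120078069}} = \frac{1}{- \frac{11958784971346}{120078069}} = - \frac{120078069}{11958784971346}$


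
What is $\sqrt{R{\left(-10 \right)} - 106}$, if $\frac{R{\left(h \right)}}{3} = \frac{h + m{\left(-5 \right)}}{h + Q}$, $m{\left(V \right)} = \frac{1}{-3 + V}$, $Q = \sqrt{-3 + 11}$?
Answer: $\frac{\sqrt{-8237 + 1696 \sqrt{2}}}{4 \sqrt{5 - \sqrt{2}}} \approx 10.088 i$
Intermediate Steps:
$Q = 2 \sqrt{2}$ ($Q = \sqrt{8} = 2 \sqrt{2} \approx 2.8284$)
$R{\left(h \right)} = \frac{3 \left(- \frac{1}{8} + h\right)}{h + 2 \sqrt{2}}$ ($R{\left(h \right)} = 3 \frac{h + \frac{1}{-3 - 5}}{h + 2 \sqrt{2}} = 3 \frac{h + \frac{1}{-8}}{h + 2 \sqrt{2}} = 3 \frac{h - \frac{1}{8}}{h + 2 \sqrt{2}} = 3 \frac{- \frac{1}{8} + h}{h + 2 \sqrt{2}} = \frac{3 \left(- \frac{1}{8} + h\right)}{h + 2 \sqrt{2}}$)
$\sqrt{R{\left(-10 \right)} - 106} = \sqrt{\frac{3 \left(-1 + 8 \left(-10\right)\right)}{8 \left(-10 + 2 \sqrt{2}\right)} - 106} = \sqrt{\frac{3 \left(-1 - 80\right)}{8 \left(-10 + 2 \sqrt{2}\right)} - 106} = \sqrt{\frac{3}{8} \frac{1}{-10 + 2 \sqrt{2}} \left(-81\right) - 106} = \sqrt{- \frac{243}{8 \left(-10 + 2 \sqrt{2}\right)} - 106} = \sqrt{-106 - \frac{243}{8 \left(-10 + 2 \sqrt{2}\right)}}$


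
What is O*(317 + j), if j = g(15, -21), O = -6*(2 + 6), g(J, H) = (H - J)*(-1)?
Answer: -16944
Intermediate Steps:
g(J, H) = J - H
O = -48 (O = -6*8 = -48)
j = 36 (j = 15 - 1*(-21) = 15 + 21 = 36)
O*(317 + j) = -48*(317 + 36) = -48*353 = -16944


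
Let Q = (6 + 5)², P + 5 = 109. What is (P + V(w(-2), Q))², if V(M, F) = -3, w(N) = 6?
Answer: 10201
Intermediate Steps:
P = 104 (P = -5 + 109 = 104)
Q = 121 (Q = 11² = 121)
(P + V(w(-2), Q))² = (104 - 3)² = 101² = 10201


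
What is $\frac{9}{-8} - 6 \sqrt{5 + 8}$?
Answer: $- \frac{9}{8} - 6 \sqrt{13} \approx -22.758$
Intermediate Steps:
$\frac{9}{-8} - 6 \sqrt{5 + 8} = 9 \left(- \frac{1}{8}\right) - 6 \sqrt{13} = - \frac{9}{8} - 6 \sqrt{13}$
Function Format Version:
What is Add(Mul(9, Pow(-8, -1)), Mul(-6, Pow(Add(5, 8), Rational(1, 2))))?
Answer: Add(Rational(-9, 8), Mul(-6, Pow(13, Rational(1, 2)))) ≈ -22.758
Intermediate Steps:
Add(Mul(9, Pow(-8, -1)), Mul(-6, Pow(Add(5, 8), Rational(1, 2)))) = Add(Mul(9, Rational(-1, 8)), Mul(-6, Pow(13, Rational(1, 2)))) = Add(Rational(-9, 8), Mul(-6, Pow(13, Rational(1, 2))))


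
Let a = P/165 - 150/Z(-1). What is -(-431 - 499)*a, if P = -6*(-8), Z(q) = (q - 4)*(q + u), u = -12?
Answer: -268212/143 ≈ -1875.6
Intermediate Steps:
Z(q) = (-12 + q)*(-4 + q) (Z(q) = (q - 4)*(q - 12) = (-4 + q)*(-12 + q) = (-12 + q)*(-4 + q))
P = 48
a = -1442/715 (a = 48/165 - 150/(48 + (-1)**2 - 16*(-1)) = 48*(1/165) - 150/(48 + 1 + 16) = 16/55 - 150/65 = 16/55 - 150*1/65 = 16/55 - 30/13 = -1442/715 ≈ -2.0168)
-(-431 - 499)*a = -(-431 - 499)*(-1442)/715 = -(-930)*(-1442)/715 = -1*268212/143 = -268212/143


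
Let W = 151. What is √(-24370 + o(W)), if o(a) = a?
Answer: 9*I*√299 ≈ 155.62*I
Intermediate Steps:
√(-24370 + o(W)) = √(-24370 + 151) = √(-24219) = 9*I*√299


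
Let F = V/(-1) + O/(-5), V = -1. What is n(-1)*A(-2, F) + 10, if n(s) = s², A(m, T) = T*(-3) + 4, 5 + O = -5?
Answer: 5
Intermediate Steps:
O = -10 (O = -5 - 5 = -10)
F = 3 (F = -1/(-1) - 10/(-5) = -1*(-1) - 10*(-⅕) = 1 + 2 = 3)
A(m, T) = 4 - 3*T (A(m, T) = -3*T + 4 = 4 - 3*T)
n(-1)*A(-2, F) + 10 = (-1)²*(4 - 3*3) + 10 = 1*(4 - 9) + 10 = 1*(-5) + 10 = -5 + 10 = 5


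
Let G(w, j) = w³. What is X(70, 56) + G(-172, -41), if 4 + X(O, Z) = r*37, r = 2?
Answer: -5088378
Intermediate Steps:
X(O, Z) = 70 (X(O, Z) = -4 + 2*37 = -4 + 74 = 70)
X(70, 56) + G(-172, -41) = 70 + (-172)³ = 70 - 5088448 = -5088378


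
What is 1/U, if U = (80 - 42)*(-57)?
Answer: -1/2166 ≈ -0.00046168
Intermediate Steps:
U = -2166 (U = 38*(-57) = -2166)
1/U = 1/(-2166) = -1/2166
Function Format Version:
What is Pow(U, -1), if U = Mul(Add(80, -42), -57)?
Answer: Rational(-1, 2166) ≈ -0.00046168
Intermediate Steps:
U = -2166 (U = Mul(38, -57) = -2166)
Pow(U, -1) = Pow(-2166, -1) = Rational(-1, 2166)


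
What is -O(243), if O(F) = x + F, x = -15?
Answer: -228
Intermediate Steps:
O(F) = -15 + F
-O(243) = -(-15 + 243) = -1*228 = -228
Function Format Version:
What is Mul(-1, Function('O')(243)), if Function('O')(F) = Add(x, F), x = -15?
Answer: -228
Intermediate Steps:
Function('O')(F) = Add(-15, F)
Mul(-1, Function('O')(243)) = Mul(-1, Add(-15, 243)) = Mul(-1, 228) = -228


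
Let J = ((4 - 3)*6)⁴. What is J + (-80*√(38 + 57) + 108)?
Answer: 1404 - 80*√95 ≈ 624.26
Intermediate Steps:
J = 1296 (J = (1*6)⁴ = 6⁴ = 1296)
J + (-80*√(38 + 57) + 108) = 1296 + (-80*√(38 + 57) + 108) = 1296 + (-80*√95 + 108) = 1296 + (108 - 80*√95) = 1404 - 80*√95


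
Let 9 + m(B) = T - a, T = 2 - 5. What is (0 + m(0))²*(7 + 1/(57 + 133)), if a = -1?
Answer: 161051/190 ≈ 847.64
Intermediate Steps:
T = -3
m(B) = -11 (m(B) = -9 + (-3 - 1*(-1)) = -9 + (-3 + 1) = -9 - 2 = -11)
(0 + m(0))²*(7 + 1/(57 + 133)) = (0 - 11)²*(7 + 1/(57 + 133)) = (-11)²*(7 + 1/190) = 121*(7 + 1/190) = 121*(1331/190) = 161051/190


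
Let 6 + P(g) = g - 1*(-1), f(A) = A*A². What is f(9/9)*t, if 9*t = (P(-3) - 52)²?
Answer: 400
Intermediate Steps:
f(A) = A³
P(g) = -5 + g (P(g) = -6 + (g - 1*(-1)) = -6 + (g + 1) = -6 + (1 + g) = -5 + g)
t = 400 (t = ((-5 - 3) - 52)²/9 = (-8 - 52)²/9 = (⅑)*(-60)² = (⅑)*3600 = 400)
f(9/9)*t = (9/9)³*400 = (9*(⅑))³*400 = 1³*400 = 1*400 = 400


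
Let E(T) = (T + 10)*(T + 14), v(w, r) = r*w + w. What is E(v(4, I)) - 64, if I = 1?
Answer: 332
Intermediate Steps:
v(w, r) = w + r*w
E(T) = (10 + T)*(14 + T)
E(v(4, I)) - 64 = (140 + (4*(1 + 1))² + 24*(4*(1 + 1))) - 64 = (140 + (4*2)² + 24*(4*2)) - 64 = (140 + 8² + 24*8) - 64 = (140 + 64 + 192) - 64 = 396 - 64 = 332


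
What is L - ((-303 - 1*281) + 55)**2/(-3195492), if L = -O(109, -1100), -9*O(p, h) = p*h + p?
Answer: -127596221201/9586476 ≈ -13310.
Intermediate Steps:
O(p, h) = -p/9 - h*p/9 (O(p, h) = -(p*h + p)/9 = -(h*p + p)/9 = -(p + h*p)/9 = -p/9 - h*p/9)
L = -119791/9 (L = -(-1)*109*(1 - 1100)/9 = -(-1)*109*(-1099)/9 = -1*119791/9 = -119791/9 ≈ -13310.)
L - ((-303 - 1*281) + 55)**2/(-3195492) = -119791/9 - ((-303 - 1*281) + 55)**2/(-3195492) = -119791/9 - ((-303 - 281) + 55)**2*(-1)/3195492 = -119791/9 - (-584 + 55)**2*(-1)/3195492 = -119791/9 - (-529)**2*(-1)/3195492 = -119791/9 - 279841*(-1)/3195492 = -119791/9 - 1*(-279841/3195492) = -119791/9 + 279841/3195492 = -127596221201/9586476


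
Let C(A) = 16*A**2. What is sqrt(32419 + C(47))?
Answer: sqrt(67763) ≈ 260.31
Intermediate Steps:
sqrt(32419 + C(47)) = sqrt(32419 + 16*47**2) = sqrt(32419 + 16*2209) = sqrt(32419 + 35344) = sqrt(67763)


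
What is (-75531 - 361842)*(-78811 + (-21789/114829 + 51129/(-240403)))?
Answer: 951551922451339283445/27605236087 ≈ 3.4470e+10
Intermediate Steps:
(-75531 - 361842)*(-78811 + (-21789/114829 + 51129/(-240403))) = -437373*(-78811 + (-21789*1/114829 + 51129*(-1/240403))) = -437373*(-78811 + (-21789/114829 - 51129/240403)) = -437373*(-78811 - 11109232908/27605236087) = -437373*(-2175607370485465/27605236087) = 951551922451339283445/27605236087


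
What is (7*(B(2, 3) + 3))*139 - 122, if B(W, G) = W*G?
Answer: 8635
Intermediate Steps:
B(W, G) = G*W
(7*(B(2, 3) + 3))*139 - 122 = (7*(3*2 + 3))*139 - 122 = (7*(6 + 3))*139 - 122 = (7*9)*139 - 122 = 63*139 - 122 = 8757 - 122 = 8635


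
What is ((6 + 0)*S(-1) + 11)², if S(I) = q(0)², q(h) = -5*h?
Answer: 121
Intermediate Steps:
S(I) = 0 (S(I) = (-5*0)² = 0² = 0)
((6 + 0)*S(-1) + 11)² = ((6 + 0)*0 + 11)² = (6*0 + 11)² = (0 + 11)² = 11² = 121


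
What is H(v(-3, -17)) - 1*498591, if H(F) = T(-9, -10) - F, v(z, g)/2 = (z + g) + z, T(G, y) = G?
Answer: -498554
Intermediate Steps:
v(z, g) = 2*g + 4*z (v(z, g) = 2*((z + g) + z) = 2*((g + z) + z) = 2*(g + 2*z) = 2*g + 4*z)
H(F) = -9 - F
H(v(-3, -17)) - 1*498591 = (-9 - (2*(-17) + 4*(-3))) - 1*498591 = (-9 - (-34 - 12)) - 498591 = (-9 - 1*(-46)) - 498591 = (-9 + 46) - 498591 = 37 - 498591 = -498554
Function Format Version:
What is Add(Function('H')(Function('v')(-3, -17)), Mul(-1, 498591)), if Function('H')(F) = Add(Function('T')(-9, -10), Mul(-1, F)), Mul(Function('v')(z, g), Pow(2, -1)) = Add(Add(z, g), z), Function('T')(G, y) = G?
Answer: -498554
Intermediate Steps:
Function('v')(z, g) = Add(Mul(2, g), Mul(4, z)) (Function('v')(z, g) = Mul(2, Add(Add(z, g), z)) = Mul(2, Add(Add(g, z), z)) = Mul(2, Add(g, Mul(2, z))) = Add(Mul(2, g), Mul(4, z)))
Function('H')(F) = Add(-9, Mul(-1, F))
Add(Function('H')(Function('v')(-3, -17)), Mul(-1, 498591)) = Add(Add(-9, Mul(-1, Add(Mul(2, -17), Mul(4, -3)))), Mul(-1, 498591)) = Add(Add(-9, Mul(-1, Add(-34, -12))), -498591) = Add(Add(-9, Mul(-1, -46)), -498591) = Add(Add(-9, 46), -498591) = Add(37, -498591) = -498554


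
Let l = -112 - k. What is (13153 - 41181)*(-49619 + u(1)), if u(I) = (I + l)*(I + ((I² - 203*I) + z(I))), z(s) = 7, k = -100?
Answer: 1330909580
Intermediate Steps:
l = -12 (l = -112 - 1*(-100) = -112 + 100 = -12)
u(I) = (-12 + I)*(7 + I² - 202*I) (u(I) = (I - 12)*(I + ((I² - 203*I) + 7)) = (-12 + I)*(I + (7 + I² - 203*I)) = (-12 + I)*(7 + I² - 202*I))
(13153 - 41181)*(-49619 + u(1)) = (13153 - 41181)*(-49619 + (-84 + 1³ - 214*1² + 2431*1)) = -28028*(-49619 + (-84 + 1 - 214*1 + 2431)) = -28028*(-49619 + (-84 + 1 - 214 + 2431)) = -28028*(-49619 + 2134) = -28028*(-47485) = 1330909580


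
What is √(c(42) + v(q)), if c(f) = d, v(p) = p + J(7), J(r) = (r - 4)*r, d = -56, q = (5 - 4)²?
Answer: I*√34 ≈ 5.8309*I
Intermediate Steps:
q = 1 (q = 1² = 1)
J(r) = r*(-4 + r) (J(r) = (-4 + r)*r = r*(-4 + r))
v(p) = 21 + p (v(p) = p + 7*(-4 + 7) = p + 7*3 = p + 21 = 21 + p)
c(f) = -56
√(c(42) + v(q)) = √(-56 + (21 + 1)) = √(-56 + 22) = √(-34) = I*√34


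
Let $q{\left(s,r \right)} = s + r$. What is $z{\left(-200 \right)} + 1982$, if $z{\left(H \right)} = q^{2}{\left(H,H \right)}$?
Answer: $161982$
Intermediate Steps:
$q{\left(s,r \right)} = r + s$
$z{\left(H \right)} = 4 H^{2}$ ($z{\left(H \right)} = \left(H + H\right)^{2} = \left(2 H\right)^{2} = 4 H^{2}$)
$z{\left(-200 \right)} + 1982 = 4 \left(-200\right)^{2} + 1982 = 4 \cdot 40000 + 1982 = 160000 + 1982 = 161982$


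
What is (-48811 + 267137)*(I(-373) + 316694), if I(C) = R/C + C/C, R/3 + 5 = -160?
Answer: 25790354779980/373 ≈ 6.9143e+10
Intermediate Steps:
R = -495 (R = -15 + 3*(-160) = -15 - 480 = -495)
I(C) = 1 - 495/C (I(C) = -495/C + C/C = -495/C + 1 = 1 - 495/C)
(-48811 + 267137)*(I(-373) + 316694) = (-48811 + 267137)*((-495 - 373)/(-373) + 316694) = 218326*(-1/373*(-868) + 316694) = 218326*(868/373 + 316694) = 218326*(118127730/373) = 25790354779980/373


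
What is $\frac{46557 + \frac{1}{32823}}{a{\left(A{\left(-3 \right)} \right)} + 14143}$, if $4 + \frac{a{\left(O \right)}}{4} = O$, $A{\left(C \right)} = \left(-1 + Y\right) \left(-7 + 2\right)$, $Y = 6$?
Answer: $\frac{1528140412}{460408221} \approx 3.3191$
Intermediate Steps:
$A{\left(C \right)} = -25$ ($A{\left(C \right)} = \left(-1 + 6\right) \left(-7 + 2\right) = 5 \left(-5\right) = -25$)
$a{\left(O \right)} = -16 + 4 O$
$\frac{46557 + \frac{1}{32823}}{a{\left(A{\left(-3 \right)} \right)} + 14143} = \frac{46557 + \frac{1}{32823}}{\left(-16 + 4 \left(-25\right)\right) + 14143} = \frac{46557 + \frac{1}{32823}}{\left(-16 - 100\right) + 14143} = \frac{1528140412}{32823 \left(-116 + 14143\right)} = \frac{1528140412}{32823 \cdot 14027} = \frac{1528140412}{32823} \cdot \frac{1}{14027} = \frac{1528140412}{460408221}$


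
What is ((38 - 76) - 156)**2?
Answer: 37636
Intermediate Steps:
((38 - 76) - 156)**2 = (-38 - 156)**2 = (-194)**2 = 37636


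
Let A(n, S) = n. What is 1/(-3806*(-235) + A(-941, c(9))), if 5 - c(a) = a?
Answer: 1/893469 ≈ 1.1192e-6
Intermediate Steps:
c(a) = 5 - a
1/(-3806*(-235) + A(-941, c(9))) = 1/(-3806*(-235) - 941) = 1/(894410 - 941) = 1/893469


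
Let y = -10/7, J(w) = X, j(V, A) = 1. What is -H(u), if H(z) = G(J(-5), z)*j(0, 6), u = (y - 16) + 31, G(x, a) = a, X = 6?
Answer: -95/7 ≈ -13.571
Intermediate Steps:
J(w) = 6
y = -10/7 (y = -10*1/7 = -10/7 ≈ -1.4286)
u = 95/7 (u = (-10/7 - 16) + 31 = -122/7 + 31 = 95/7 ≈ 13.571)
H(z) = z (H(z) = z*1 = z)
-H(u) = -1*95/7 = -95/7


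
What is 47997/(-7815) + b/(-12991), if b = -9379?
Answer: -183410714/33841555 ≈ -5.4197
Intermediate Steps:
47997/(-7815) + b/(-12991) = 47997/(-7815) - 9379/(-12991) = 47997*(-1/7815) - 9379*(-1/12991) = -15999/2605 + 9379/12991 = -183410714/33841555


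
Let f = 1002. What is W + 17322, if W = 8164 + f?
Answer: 26488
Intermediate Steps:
W = 9166 (W = 8164 + 1002 = 9166)
W + 17322 = 9166 + 17322 = 26488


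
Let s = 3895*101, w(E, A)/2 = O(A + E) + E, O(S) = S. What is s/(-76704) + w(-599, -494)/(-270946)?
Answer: -3127330451/611254176 ≈ -5.1162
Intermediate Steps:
w(E, A) = 2*A + 4*E (w(E, A) = 2*((A + E) + E) = 2*(A + 2*E) = 2*A + 4*E)
s = 393395
s/(-76704) + w(-599, -494)/(-270946) = 393395/(-76704) + (2*(-494) + 4*(-599))/(-270946) = 393395*(-1/76704) + (-988 - 2396)*(-1/270946) = -393395/76704 - 3384*(-1/270946) = -393395/76704 + 1692/135473 = -3127330451/611254176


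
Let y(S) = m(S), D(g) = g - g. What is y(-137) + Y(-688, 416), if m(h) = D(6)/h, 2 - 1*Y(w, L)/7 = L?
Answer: -2898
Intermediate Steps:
D(g) = 0
Y(w, L) = 14 - 7*L
m(h) = 0 (m(h) = 0/h = 0)
y(S) = 0
y(-137) + Y(-688, 416) = 0 + (14 - 7*416) = 0 + (14 - 2912) = 0 - 2898 = -2898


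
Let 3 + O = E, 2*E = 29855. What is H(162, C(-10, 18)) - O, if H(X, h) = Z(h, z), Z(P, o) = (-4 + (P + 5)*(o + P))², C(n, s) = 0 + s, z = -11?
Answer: 19449/2 ≈ 9724.5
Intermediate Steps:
E = 29855/2 (E = (½)*29855 = 29855/2 ≈ 14928.)
C(n, s) = s
O = 29849/2 (O = -3 + 29855/2 = 29849/2 ≈ 14925.)
Z(P, o) = (-4 + (5 + P)*(P + o))²
H(X, h) = (-59 + h² - 6*h)² (H(X, h) = (-4 + h² + 5*h + 5*(-11) + h*(-11))² = (-4 + h² + 5*h - 55 - 11*h)² = (-59 + h² - 6*h)²)
H(162, C(-10, 18)) - O = (-59 + 18² - 6*18)² - 1*29849/2 = (-59 + 324 - 108)² - 29849/2 = 157² - 29849/2 = 24649 - 29849/2 = 19449/2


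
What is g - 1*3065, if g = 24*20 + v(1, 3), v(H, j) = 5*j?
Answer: -2570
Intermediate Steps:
g = 495 (g = 24*20 + 5*3 = 480 + 15 = 495)
g - 1*3065 = 495 - 1*3065 = 495 - 3065 = -2570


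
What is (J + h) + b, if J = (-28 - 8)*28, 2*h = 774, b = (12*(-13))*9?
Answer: -2025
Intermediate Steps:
b = -1404 (b = -156*9 = -1404)
h = 387 (h = (½)*774 = 387)
J = -1008 (J = -36*28 = -1008)
(J + h) + b = (-1008 + 387) - 1404 = -621 - 1404 = -2025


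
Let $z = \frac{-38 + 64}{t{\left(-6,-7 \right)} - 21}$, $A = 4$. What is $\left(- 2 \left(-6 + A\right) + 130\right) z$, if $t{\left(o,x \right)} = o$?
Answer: $- \frac{3484}{27} \approx -129.04$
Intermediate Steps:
$z = - \frac{26}{27}$ ($z = \frac{-38 + 64}{-6 - 21} = \frac{26}{-27} = 26 \left(- \frac{1}{27}\right) = - \frac{26}{27} \approx -0.96296$)
$\left(- 2 \left(-6 + A\right) + 130\right) z = \left(- 2 \left(-6 + 4\right) + 130\right) \left(- \frac{26}{27}\right) = \left(\left(-2\right) \left(-2\right) + 130\right) \left(- \frac{26}{27}\right) = \left(4 + 130\right) \left(- \frac{26}{27}\right) = 134 \left(- \frac{26}{27}\right) = - \frac{3484}{27}$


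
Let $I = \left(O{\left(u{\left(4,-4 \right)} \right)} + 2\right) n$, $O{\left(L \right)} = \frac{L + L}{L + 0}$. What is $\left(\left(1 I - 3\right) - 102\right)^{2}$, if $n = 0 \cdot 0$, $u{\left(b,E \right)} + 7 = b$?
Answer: $11025$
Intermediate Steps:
$u{\left(b,E \right)} = -7 + b$
$n = 0$
$O{\left(L \right)} = 2$ ($O{\left(L \right)} = \frac{2 L}{L} = 2$)
$I = 0$ ($I = \left(2 + 2\right) 0 = 4 \cdot 0 = 0$)
$\left(\left(1 I - 3\right) - 102\right)^{2} = \left(\left(1 \cdot 0 - 3\right) - 102\right)^{2} = \left(\left(0 - 3\right) - 102\right)^{2} = \left(-3 - 102\right)^{2} = \left(-105\right)^{2} = 11025$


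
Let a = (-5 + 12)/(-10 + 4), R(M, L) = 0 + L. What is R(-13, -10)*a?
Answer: 35/3 ≈ 11.667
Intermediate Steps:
R(M, L) = L
a = -7/6 (a = 7/(-6) = 7*(-⅙) = -7/6 ≈ -1.1667)
R(-13, -10)*a = -10*(-7/6) = 35/3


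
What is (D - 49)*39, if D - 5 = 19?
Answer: -975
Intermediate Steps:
D = 24 (D = 5 + 19 = 24)
(D - 49)*39 = (24 - 49)*39 = -25*39 = -975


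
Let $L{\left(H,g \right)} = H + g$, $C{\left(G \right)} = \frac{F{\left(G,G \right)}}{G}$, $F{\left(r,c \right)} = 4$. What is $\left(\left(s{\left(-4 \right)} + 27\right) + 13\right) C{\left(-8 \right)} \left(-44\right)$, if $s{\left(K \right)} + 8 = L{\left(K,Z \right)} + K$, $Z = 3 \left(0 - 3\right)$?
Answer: $330$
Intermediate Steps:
$Z = -9$ ($Z = 3 \left(-3\right) = -9$)
$C{\left(G \right)} = \frac{4}{G}$
$s{\left(K \right)} = -17 + 2 K$ ($s{\left(K \right)} = -8 + \left(\left(K - 9\right) + K\right) = -8 + \left(\left(-9 + K\right) + K\right) = -8 + \left(-9 + 2 K\right) = -17 + 2 K$)
$\left(\left(s{\left(-4 \right)} + 27\right) + 13\right) C{\left(-8 \right)} \left(-44\right) = \left(\left(\left(-17 + 2 \left(-4\right)\right) + 27\right) + 13\right) \frac{4}{-8} \left(-44\right) = \left(\left(\left(-17 - 8\right) + 27\right) + 13\right) 4 \left(- \frac{1}{8}\right) \left(-44\right) = \left(\left(-25 + 27\right) + 13\right) \left(\left(- \frac{1}{2}\right) \left(-44\right)\right) = \left(2 + 13\right) 22 = 15 \cdot 22 = 330$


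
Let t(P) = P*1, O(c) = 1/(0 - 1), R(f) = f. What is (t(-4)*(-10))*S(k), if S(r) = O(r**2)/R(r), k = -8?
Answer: 5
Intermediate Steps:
O(c) = -1 (O(c) = 1/(-1) = -1)
t(P) = P
S(r) = -1/r
(t(-4)*(-10))*S(k) = (-4*(-10))*(-1/(-8)) = 40*(-1*(-1/8)) = 40*(1/8) = 5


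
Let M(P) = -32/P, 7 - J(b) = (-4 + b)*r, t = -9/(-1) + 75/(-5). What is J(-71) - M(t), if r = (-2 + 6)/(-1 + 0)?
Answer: -895/3 ≈ -298.33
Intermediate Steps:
t = -6 (t = -9*(-1) + 75*(-⅕) = 9 - 15 = -6)
r = -4 (r = 4/(-1) = 4*(-1) = -4)
J(b) = -9 + 4*b (J(b) = 7 - (-4 + b)*(-4) = 7 - (16 - 4*b) = 7 + (-16 + 4*b) = -9 + 4*b)
J(-71) - M(t) = (-9 + 4*(-71)) - (-32)/(-6) = (-9 - 284) - (-32)*(-1)/6 = -293 - 1*16/3 = -293 - 16/3 = -895/3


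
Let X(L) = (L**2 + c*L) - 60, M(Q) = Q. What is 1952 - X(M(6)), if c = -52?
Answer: 2288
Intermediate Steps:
X(L) = -60 + L**2 - 52*L (X(L) = (L**2 - 52*L) - 60 = -60 + L**2 - 52*L)
1952 - X(M(6)) = 1952 - (-60 + 6**2 - 52*6) = 1952 - (-60 + 36 - 312) = 1952 - 1*(-336) = 1952 + 336 = 2288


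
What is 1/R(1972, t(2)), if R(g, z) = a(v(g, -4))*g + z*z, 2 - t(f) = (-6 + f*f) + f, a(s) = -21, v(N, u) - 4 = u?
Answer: -1/41408 ≈ -2.4150e-5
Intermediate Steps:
v(N, u) = 4 + u
t(f) = 8 - f - f**2 (t(f) = 2 - ((-6 + f*f) + f) = 2 - ((-6 + f**2) + f) = 2 - (-6 + f + f**2) = 2 + (6 - f - f**2) = 8 - f - f**2)
R(g, z) = z**2 - 21*g (R(g, z) = -21*g + z*z = -21*g + z**2 = z**2 - 21*g)
1/R(1972, t(2)) = 1/((8 - 1*2 - 1*2**2)**2 - 21*1972) = 1/((8 - 2 - 1*4)**2 - 41412) = 1/((8 - 2 - 4)**2 - 41412) = 1/(2**2 - 41412) = 1/(4 - 41412) = 1/(-41408) = -1/41408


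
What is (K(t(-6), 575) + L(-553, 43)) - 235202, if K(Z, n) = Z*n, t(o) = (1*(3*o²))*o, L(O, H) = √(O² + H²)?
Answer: -607802 + √307658 ≈ -6.0725e+5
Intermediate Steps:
L(O, H) = √(H² + O²)
t(o) = 3*o³ (t(o) = (3*o²)*o = 3*o³)
(K(t(-6), 575) + L(-553, 43)) - 235202 = ((3*(-6)³)*575 + √(43² + (-553)²)) - 235202 = ((3*(-216))*575 + √(1849 + 305809)) - 235202 = (-648*575 + √307658) - 235202 = (-372600 + √307658) - 235202 = -607802 + √307658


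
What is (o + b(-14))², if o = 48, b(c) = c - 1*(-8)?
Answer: 1764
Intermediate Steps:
b(c) = 8 + c (b(c) = c + 8 = 8 + c)
(o + b(-14))² = (48 + (8 - 14))² = (48 - 6)² = 42² = 1764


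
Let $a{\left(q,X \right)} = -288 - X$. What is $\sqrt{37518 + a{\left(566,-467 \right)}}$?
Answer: $\sqrt{37697} \approx 194.16$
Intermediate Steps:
$\sqrt{37518 + a{\left(566,-467 \right)}} = \sqrt{37518 - -179} = \sqrt{37518 + \left(-288 + 467\right)} = \sqrt{37518 + 179} = \sqrt{37697}$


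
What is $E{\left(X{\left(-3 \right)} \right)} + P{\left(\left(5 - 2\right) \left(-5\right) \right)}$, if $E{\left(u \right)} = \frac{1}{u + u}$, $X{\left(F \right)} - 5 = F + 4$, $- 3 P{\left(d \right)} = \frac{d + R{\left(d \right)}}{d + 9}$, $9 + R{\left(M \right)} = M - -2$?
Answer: $- \frac{71}{36} \approx -1.9722$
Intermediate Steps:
$R{\left(M \right)} = -7 + M$ ($R{\left(M \right)} = -9 + \left(M - -2\right) = -9 + \left(M + 2\right) = -9 + \left(2 + M\right) = -7 + M$)
$P{\left(d \right)} = - \frac{-7 + 2 d}{3 \left(9 + d\right)}$ ($P{\left(d \right)} = - \frac{\left(d + \left(-7 + d\right)\right) \frac{1}{d + 9}}{3} = - \frac{\left(-7 + 2 d\right) \frac{1}{9 + d}}{3} = - \frac{\frac{1}{9 + d} \left(-7 + 2 d\right)}{3} = - \frac{-7 + 2 d}{3 \left(9 + d\right)}$)
$X{\left(F \right)} = 9 + F$ ($X{\left(F \right)} = 5 + \left(F + 4\right) = 5 + \left(4 + F\right) = 9 + F$)
$E{\left(u \right)} = \frac{1}{2 u}$
$E{\left(X{\left(-3 \right)} \right)} + P{\left(\left(5 - 2\right) \left(-5\right) \right)} = \frac{1}{2 \left(9 - 3\right)} + \frac{7 - 2 \left(5 - 2\right) \left(-5\right)}{3 \left(9 + \left(5 - 2\right) \left(-5\right)\right)} = \frac{1}{2 \cdot 6} + \frac{7 - 2 \cdot 3 \left(-5\right)}{3 \left(9 + 3 \left(-5\right)\right)} = \frac{1}{2} \cdot \frac{1}{6} + \frac{7 - -30}{3 \left(9 - 15\right)} = \frac{1}{12} + \frac{7 + 30}{3 \left(-6\right)} = \frac{1}{12} + \frac{1}{3} \left(- \frac{1}{6}\right) 37 = \frac{1}{12} - \frac{37}{18} = - \frac{71}{36}$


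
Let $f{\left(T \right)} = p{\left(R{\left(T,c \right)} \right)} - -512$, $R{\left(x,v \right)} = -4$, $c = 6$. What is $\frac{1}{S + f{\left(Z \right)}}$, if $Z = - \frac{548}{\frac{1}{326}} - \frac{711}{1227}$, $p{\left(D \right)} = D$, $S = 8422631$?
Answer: $\frac{1}{8423139} \approx 1.1872 \cdot 10^{-7}$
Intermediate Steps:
$Z = - \frac{73067269}{409}$ ($Z = - 548 \frac{1}{\frac{1}{326}} - \frac{237}{409} = \left(-548\right) 326 - \frac{237}{409} = -178648 - \frac{237}{409} = - \frac{73067269}{409} \approx -1.7865 \cdot 10^{5}$)
$f{\left(T \right)} = 508$ ($f{\left(T \right)} = -4 - -512 = -4 + 512 = 508$)
$\frac{1}{S + f{\left(Z \right)}} = \frac{1}{8422631 + 508} = \frac{1}{8423139}$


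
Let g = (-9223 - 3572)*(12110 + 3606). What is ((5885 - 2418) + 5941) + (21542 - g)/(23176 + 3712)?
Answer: 227035033/13444 ≈ 16887.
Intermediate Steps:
g = -201086220 (g = -12795*15716 = -201086220)
((5885 - 2418) + 5941) + (21542 - g)/(23176 + 3712) = ((5885 - 2418) + 5941) + (21542 - 1*(-201086220))/(23176 + 3712) = (3467 + 5941) + (21542 + 201086220)/26888 = 9408 + 201107762*(1/26888) = 9408 + 100553881/13444 = 227035033/13444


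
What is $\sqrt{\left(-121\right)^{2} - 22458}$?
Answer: $i \sqrt{7817} \approx 88.414 i$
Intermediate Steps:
$\sqrt{\left(-121\right)^{2} - 22458} = \sqrt{14641 - 22458} = \sqrt{-7817} = i \sqrt{7817}$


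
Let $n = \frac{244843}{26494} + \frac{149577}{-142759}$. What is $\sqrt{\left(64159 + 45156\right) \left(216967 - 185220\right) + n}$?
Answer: $\frac{\sqrt{49646028284490777276430085234}}{3782256946} \approx 58910.0$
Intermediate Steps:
$n = \frac{30990648799}{3782256946}$ ($n = 244843 \cdot \frac{1}{26494} + 149577 \left(- \frac{1}{142759}\right) = \frac{244843}{26494} - \frac{149577}{142759} = \frac{30990648799}{3782256946} \approx 8.1937$)
$\sqrt{\left(64159 + 45156\right) \left(216967 - 185220\right) + n} = \sqrt{\left(64159 + 45156\right) \left(216967 - 185220\right) + \frac{30990648799}{3782256946}} = \sqrt{109315 \cdot 31747 + \frac{30990648799}{3782256946}} = \sqrt{3470423305 + \frac{30990648799}{3782256946}} = \sqrt{\frac{13126032681887175329}{3782256946}} = \frac{\sqrt{49646028284490777276430085234}}{3782256946}$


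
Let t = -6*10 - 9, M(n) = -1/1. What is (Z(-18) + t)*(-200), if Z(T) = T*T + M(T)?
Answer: -50800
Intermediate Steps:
M(n) = -1 (M(n) = -1*1 = -1)
Z(T) = -1 + T² (Z(T) = T*T - 1 = T² - 1 = -1 + T²)
t = -69 (t = -60 - 9 = -69)
(Z(-18) + t)*(-200) = ((-1 + (-18)²) - 69)*(-200) = ((-1 + 324) - 69)*(-200) = (323 - 69)*(-200) = 254*(-200) = -50800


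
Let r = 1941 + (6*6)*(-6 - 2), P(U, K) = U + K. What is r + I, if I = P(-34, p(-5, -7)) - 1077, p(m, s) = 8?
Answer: 550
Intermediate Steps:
P(U, K) = K + U
r = 1653 (r = 1941 + 36*(-8) = 1941 - 288 = 1653)
I = -1103 (I = (8 - 34) - 1077 = -26 - 1077 = -1103)
r + I = 1653 - 1103 = 550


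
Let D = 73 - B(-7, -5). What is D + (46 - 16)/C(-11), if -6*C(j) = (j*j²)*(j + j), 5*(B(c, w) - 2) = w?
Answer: 1054062/14641 ≈ 71.994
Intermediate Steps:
B(c, w) = 2 + w/5
D = 72 (D = 73 - (2 + (⅕)*(-5)) = 73 - (2 - 1) = 73 - 1*1 = 73 - 1 = 72)
C(j) = -j⁴/3 (C(j) = -j*j²*(j + j)/6 = -j³*2*j/6 = -j⁴/3)
D + (46 - 16)/C(-11) = 72 + (46 - 16)/((-⅓*(-11)⁴)) = 72 + 30/(-⅓*14641) = 72 + 30/(-14641/3) = 72 - 3/14641*30 = 72 - 90/14641 = 1054062/14641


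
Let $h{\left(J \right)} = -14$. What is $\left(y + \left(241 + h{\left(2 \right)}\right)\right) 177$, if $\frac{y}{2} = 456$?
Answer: $201603$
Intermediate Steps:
$y = 912$ ($y = 2 \cdot 456 = 912$)
$\left(y + \left(241 + h{\left(2 \right)}\right)\right) 177 = \left(912 + \left(241 - 14\right)\right) 177 = \left(912 + 227\right) 177 = 1139 \cdot 177 = 201603$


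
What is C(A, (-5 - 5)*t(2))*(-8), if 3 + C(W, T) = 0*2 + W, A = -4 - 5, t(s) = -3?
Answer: 96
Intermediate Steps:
A = -9
C(W, T) = -3 + W (C(W, T) = -3 + (0*2 + W) = -3 + (0 + W) = -3 + W)
C(A, (-5 - 5)*t(2))*(-8) = (-3 - 9)*(-8) = -12*(-8) = 96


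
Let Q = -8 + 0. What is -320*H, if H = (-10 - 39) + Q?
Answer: 18240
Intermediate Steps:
Q = -8
H = -57 (H = (-10 - 39) - 8 = -49 - 8 = -57)
-320*H = -320*(-57) = 18240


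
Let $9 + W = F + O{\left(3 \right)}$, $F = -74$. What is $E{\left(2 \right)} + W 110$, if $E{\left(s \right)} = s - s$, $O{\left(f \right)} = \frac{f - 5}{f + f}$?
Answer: $- \frac{27500}{3} \approx -9166.7$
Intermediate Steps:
$O{\left(f \right)} = \frac{-5 + f}{2 f}$
$W = - \frac{250}{3}$ ($W = -9 - \left(74 - \frac{-5 + 3}{2 \cdot 3}\right) = -9 - \left(74 - - \frac{1}{3}\right) = -9 - \frac{223}{3} = - \frac{250}{3} \approx -83.333$)
$E{\left(s \right)} = 0$
$E{\left(2 \right)} + W 110 = 0 - \frac{27500}{3} = - \frac{27500}{3}$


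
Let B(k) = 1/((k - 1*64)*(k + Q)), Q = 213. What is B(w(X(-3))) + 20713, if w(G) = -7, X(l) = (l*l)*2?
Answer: 302948337/14626 ≈ 20713.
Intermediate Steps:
X(l) = 2*l**2 (X(l) = l**2*2 = 2*l**2)
B(k) = 1/((-64 + k)*(213 + k)) (B(k) = 1/((k - 1*64)*(k + 213)) = 1/((k - 64)*(213 + k)) = 1/((-64 + k)*(213 + k)))
B(w(X(-3))) + 20713 = 1/(-13632 + (-7)**2 + 149*(-7)) + 20713 = 1/(-13632 + 49 - 1043) + 20713 = 1/(-14626) + 20713 = -1/14626 + 20713 = 302948337/14626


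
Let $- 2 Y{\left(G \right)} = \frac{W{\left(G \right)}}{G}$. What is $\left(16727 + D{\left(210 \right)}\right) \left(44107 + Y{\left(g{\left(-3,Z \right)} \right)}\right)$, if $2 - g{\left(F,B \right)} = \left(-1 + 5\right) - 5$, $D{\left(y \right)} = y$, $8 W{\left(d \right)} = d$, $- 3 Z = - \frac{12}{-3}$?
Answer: $\frac{11952627207}{16} \approx 7.4704 \cdot 10^{8}$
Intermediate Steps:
$Z = - \frac{4}{3}$ ($Z = - \frac{\left(-12\right) \frac{1}{-3}}{3} = - \frac{\left(-12\right) \left(- \frac{1}{3}\right)}{3} = \left(- \frac{1}{3}\right) 4 = - \frac{4}{3} \approx -1.3333$)
$W{\left(d \right)} = \frac{d}{8}$
$g{\left(F,B \right)} = 3$ ($g{\left(F,B \right)} = 2 - \left(\left(-1 + 5\right) - 5\right) = 2 - \left(4 - 5\right) = 2 - -1 = 2 + 1 = 3$)
$Y{\left(G \right)} = - \frac{1}{16}$ ($Y{\left(G \right)} = - \frac{\frac{G}{8} \frac{1}{G}}{2} = \left(- \frac{1}{2}\right) \frac{1}{8} = - \frac{1}{16}$)
$\left(16727 + D{\left(210 \right)}\right) \left(44107 + Y{\left(g{\left(-3,Z \right)} \right)}\right) = \left(16727 + 210\right) \left(44107 - \frac{1}{16}\right) = 16937 \cdot \frac{705711}{16} = \frac{11952627207}{16}$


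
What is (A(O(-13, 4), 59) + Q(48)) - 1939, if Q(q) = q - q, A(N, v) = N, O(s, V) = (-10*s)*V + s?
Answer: -1432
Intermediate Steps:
O(s, V) = s - 10*V*s (O(s, V) = -10*V*s + s = s - 10*V*s)
Q(q) = 0
(A(O(-13, 4), 59) + Q(48)) - 1939 = (-13*(1 - 10*4) + 0) - 1939 = (-13*(1 - 40) + 0) - 1939 = (-13*(-39) + 0) - 1939 = (507 + 0) - 1939 = 507 - 1939 = -1432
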